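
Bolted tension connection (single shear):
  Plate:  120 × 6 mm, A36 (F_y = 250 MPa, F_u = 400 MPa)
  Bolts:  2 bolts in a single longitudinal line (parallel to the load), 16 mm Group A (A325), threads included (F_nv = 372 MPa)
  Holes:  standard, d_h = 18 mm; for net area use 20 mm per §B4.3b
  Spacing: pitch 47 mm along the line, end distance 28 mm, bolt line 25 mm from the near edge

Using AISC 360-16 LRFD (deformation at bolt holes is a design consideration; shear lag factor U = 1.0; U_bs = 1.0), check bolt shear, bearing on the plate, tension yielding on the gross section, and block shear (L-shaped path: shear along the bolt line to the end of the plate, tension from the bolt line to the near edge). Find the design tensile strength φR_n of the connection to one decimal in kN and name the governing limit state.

75.6 kN (block shear governs)

Bolt shear: A_b = π(16)²/4 = 201.06 mm². φR_n = 0.75 × 372 × 201.06 × 2 × 1 = 112.2 kN.
Bearing (6 mm plate, F_u = 400 MPa): end bolts L_c = 28 − 18/2 = 19, R_n = min(1.2×19×6×400, 2.4×16×6×400) = 54.72 kN/bolt; interior L_c = 47 − 18 = 29, R_n = 83.52 kN/bolt. φR_n = 0.75 × (1×54.72 + 1×83.52) = 103.7 kN.
Tension yield (gross): A_g = 120×6 = 720 mm². φR_n = 0.90 × 250 × 720 = 162.0 kN.
Block shear: shear path 1×[28+1×47] = 1×75 mm, A_gv = 450, A_nv = 1×(75 − 1.5×20)×6 = 270 mm²; tension to near edge: (25 − 0.5×20)×6 = 90 mm². R_n = min(0.6×400×270, 0.6×250×450) + 1.0×400×90 = min(64.8, 67.5) + 36 = 100.8 kN. φR_n = 0.75 × 100.8 = 75.6 kN.
Governing: min(112.2, 103.7, 162.0, 75.6) = 75.6 kN → block shear.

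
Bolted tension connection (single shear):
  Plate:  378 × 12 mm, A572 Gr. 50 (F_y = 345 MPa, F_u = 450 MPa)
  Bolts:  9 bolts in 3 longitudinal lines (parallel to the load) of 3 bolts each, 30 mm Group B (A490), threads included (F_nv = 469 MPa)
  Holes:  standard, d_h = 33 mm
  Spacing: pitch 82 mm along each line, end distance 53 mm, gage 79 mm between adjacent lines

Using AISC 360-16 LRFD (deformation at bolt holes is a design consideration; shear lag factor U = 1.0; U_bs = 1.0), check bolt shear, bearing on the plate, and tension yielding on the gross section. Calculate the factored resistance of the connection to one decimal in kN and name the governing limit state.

Bolt shear: A_b = π(30)²/4 = 706.86 mm². φR_n = 0.75 × 469 × 706.86 × 9 × 1 = 2237.7 kN.
Bearing (12 mm plate, F_u = 450 MPa): end bolts L_c = 53 − 33/2 = 36.5, R_n = min(1.2×36.5×12×450, 2.4×30×12×450) = 236.52 kN/bolt; interior L_c = 82 − 33 = 49, R_n = 317.52 kN/bolt. φR_n = 0.75 × (3×236.52 + 6×317.52) = 1961.0 kN.
Tension yield (gross): A_g = 378×12 = 4536 mm². φR_n = 0.90 × 345 × 4536 = 1408.4 kN.
Governing: min(2237.7, 1961.0, 1408.4) = 1408.4 kN → gross-section yield.

1408.4 kN (gross-section yield governs)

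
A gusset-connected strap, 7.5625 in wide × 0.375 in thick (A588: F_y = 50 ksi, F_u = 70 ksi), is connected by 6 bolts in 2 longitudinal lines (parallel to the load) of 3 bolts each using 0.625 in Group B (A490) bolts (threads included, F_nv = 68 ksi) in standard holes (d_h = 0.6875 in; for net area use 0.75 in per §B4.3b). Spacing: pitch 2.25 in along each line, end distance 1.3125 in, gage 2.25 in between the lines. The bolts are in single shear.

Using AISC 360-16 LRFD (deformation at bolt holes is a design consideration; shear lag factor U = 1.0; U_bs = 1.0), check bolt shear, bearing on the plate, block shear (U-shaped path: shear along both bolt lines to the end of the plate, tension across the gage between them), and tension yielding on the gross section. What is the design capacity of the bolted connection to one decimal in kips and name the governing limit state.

93.9 kips (bolt shear governs)

Bolt shear: A_b = π(0.625)²/4 = 0.3068 in². φR_n = 0.75 × 68 × 0.3068 × 6 × 1 = 93.9 kips.
Bearing (0.375 in plate, F_u = 70 ksi): end bolts L_c = 1.3125 − 0.6875/2 = 0.96875, R_n = min(1.2×0.96875×0.375×70, 2.4×0.625×0.375×70) = 30.516 kips/bolt; interior L_c = 2.25 − 0.6875 = 1.5625, R_n = 39.375 kips/bolt. φR_n = 0.75 × (2×30.516 + 4×39.375) = 163.9 kips.
Block shear: shear path 2×[1.3125+2×2.25] = 2×5.8125 in, A_gv = 4.3594, A_nv = 2×(5.8125 − 2.5×0.75)×0.375 = 2.9531 in²; tension across gage: (2.25 − 1×0.75)×0.375 = 0.5625 in². R_n = min(0.6×70×2.9531, 0.6×50×4.3594) + 1.0×70×0.5625 = min(124.03, 130.78) + 39.375 = 163.41 kips. φR_n = 0.75 × 163.41 = 122.6 kips.
Tension yield (gross): A_g = 7.5625×0.375 = 2.8359 in². φR_n = 0.90 × 50 × 2.8359 = 127.6 kips.
Governing: min(93.9, 163.9, 122.6, 127.6) = 93.9 kips → bolt shear.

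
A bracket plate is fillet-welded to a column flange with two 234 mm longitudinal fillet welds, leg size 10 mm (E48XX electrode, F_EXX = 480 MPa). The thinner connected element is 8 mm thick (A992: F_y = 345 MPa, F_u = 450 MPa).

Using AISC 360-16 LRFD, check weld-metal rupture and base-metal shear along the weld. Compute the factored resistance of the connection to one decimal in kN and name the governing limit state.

Weld metal: throat = 0.707×10 = 7.07 mm, L = 2×234 = 468 mm. φR_n = 0.75 × 0.6 × 480 × 7.07 × 468 = 714.7 kN.
Base metal shear (8 mm plate): yield φR_n = 1.0×0.6×345×8×468 = 775.0 kN; rupture φR_n = 0.75×0.6×450×8×468 = 758.2 kN; take 758.2 kN (rupture).
Governing: min(714.7, 758.2) = 714.7 kN → weld metal.

714.7 kN (weld metal governs)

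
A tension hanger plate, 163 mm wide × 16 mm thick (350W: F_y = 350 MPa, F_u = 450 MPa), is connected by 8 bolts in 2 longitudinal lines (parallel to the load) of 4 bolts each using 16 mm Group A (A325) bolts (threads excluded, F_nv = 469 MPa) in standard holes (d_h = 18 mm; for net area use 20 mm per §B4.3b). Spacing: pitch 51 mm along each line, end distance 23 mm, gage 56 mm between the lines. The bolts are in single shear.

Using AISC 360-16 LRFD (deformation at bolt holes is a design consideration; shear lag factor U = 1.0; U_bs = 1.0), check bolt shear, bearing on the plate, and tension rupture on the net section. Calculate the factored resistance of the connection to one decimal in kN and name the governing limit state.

565.8 kN (bolt shear governs)

Bolt shear: A_b = π(16)²/4 = 201.06 mm². φR_n = 0.75 × 469 × 201.06 × 8 × 1 = 565.8 kN.
Bearing (16 mm plate, F_u = 450 MPa): end bolts L_c = 23 − 18/2 = 14, R_n = min(1.2×14×16×450, 2.4×16×16×450) = 120.96 kN/bolt; interior L_c = 51 − 18 = 33, R_n = 276.48 kN/bolt. φR_n = 0.75 × (2×120.96 + 6×276.48) = 1425.6 kN.
Tension rupture (net): A_n = (163 − 2×20)×16 = 1968 mm² (U = 1.0, A_e = A_n). φR_n = 0.75 × 450 × 1968 = 664.2 kN.
Governing: min(565.8, 1425.6, 664.2) = 565.8 kN → bolt shear.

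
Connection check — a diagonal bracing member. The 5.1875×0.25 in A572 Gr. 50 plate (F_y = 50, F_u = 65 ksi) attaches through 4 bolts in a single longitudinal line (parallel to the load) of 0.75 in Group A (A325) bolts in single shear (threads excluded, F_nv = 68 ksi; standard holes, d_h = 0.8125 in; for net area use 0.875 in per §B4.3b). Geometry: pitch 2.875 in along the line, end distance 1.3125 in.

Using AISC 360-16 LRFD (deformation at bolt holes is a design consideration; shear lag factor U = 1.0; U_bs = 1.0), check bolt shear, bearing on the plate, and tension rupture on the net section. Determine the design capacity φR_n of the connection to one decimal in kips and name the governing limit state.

Bolt shear: A_b = π(0.75)²/4 = 0.44179 in². φR_n = 0.75 × 68 × 0.44179 × 4 × 1 = 90.1 kips.
Bearing (0.25 in plate, F_u = 65 ksi): end bolts L_c = 1.3125 − 0.8125/2 = 0.90625, R_n = min(1.2×0.90625×0.25×65, 2.4×0.75×0.25×65) = 17.672 kips/bolt; interior L_c = 2.875 − 0.8125 = 2.0625, R_n = 29.25 kips/bolt. φR_n = 0.75 × (1×17.672 + 3×29.25) = 79.1 kips.
Tension rupture (net): A_n = (5.1875 − 1×0.875)×0.25 = 1.0781 in² (U = 1.0, A_e = A_n). φR_n = 0.75 × 65 × 1.0781 = 52.6 kips.
Governing: min(90.1, 79.1, 52.6) = 52.6 kips → net-section rupture.

52.6 kips (net-section rupture governs)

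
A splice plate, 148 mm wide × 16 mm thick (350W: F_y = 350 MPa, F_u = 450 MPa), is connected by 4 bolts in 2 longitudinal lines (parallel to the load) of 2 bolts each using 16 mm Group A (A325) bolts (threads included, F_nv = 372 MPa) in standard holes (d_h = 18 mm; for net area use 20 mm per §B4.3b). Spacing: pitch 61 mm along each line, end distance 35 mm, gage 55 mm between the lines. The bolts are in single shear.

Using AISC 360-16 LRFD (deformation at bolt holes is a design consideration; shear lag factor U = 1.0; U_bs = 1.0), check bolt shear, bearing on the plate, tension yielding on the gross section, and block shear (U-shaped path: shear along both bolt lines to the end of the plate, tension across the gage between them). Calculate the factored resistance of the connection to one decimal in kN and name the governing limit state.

Bolt shear: A_b = π(16)²/4 = 201.06 mm². φR_n = 0.75 × 372 × 201.06 × 4 × 1 = 224.4 kN.
Bearing (16 mm plate, F_u = 450 MPa): end bolts L_c = 35 − 18/2 = 26, R_n = min(1.2×26×16×450, 2.4×16×16×450) = 224.64 kN/bolt; interior L_c = 61 − 18 = 43, R_n = 276.48 kN/bolt. φR_n = 0.75 × (2×224.64 + 2×276.48) = 751.7 kN.
Tension yield (gross): A_g = 148×16 = 2368 mm². φR_n = 0.90 × 350 × 2368 = 745.9 kN.
Block shear: shear path 2×[35+1×61] = 2×96 mm, A_gv = 3072, A_nv = 2×(96 − 1.5×20)×16 = 2112 mm²; tension across gage: (55 − 1×20)×16 = 560 mm². R_n = min(0.6×450×2112, 0.6×350×3072) + 1.0×450×560 = min(570.24, 645.12) + 252 = 822.24 kN. φR_n = 0.75 × 822.24 = 616.7 kN.
Governing: min(224.4, 751.7, 745.9, 616.7) = 224.4 kN → bolt shear.

224.4 kN (bolt shear governs)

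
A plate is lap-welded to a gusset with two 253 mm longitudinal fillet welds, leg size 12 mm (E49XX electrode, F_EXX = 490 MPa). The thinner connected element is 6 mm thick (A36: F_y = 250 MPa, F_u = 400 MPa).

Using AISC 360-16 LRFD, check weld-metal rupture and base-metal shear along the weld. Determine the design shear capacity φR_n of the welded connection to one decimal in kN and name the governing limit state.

Weld metal: throat = 0.707×12 = 8.484 mm, L = 2×253 = 506 mm. φR_n = 0.75 × 0.6 × 490 × 8.484 × 506 = 946.6 kN.
Base metal shear (6 mm plate): yield φR_n = 1.0×0.6×250×6×506 = 455.4 kN; rupture φR_n = 0.75×0.6×400×6×506 = 546.5 kN; take 455.4 kN (yield).
Governing: min(946.6, 455.4) = 455.4 kN → base-metal shear.

455.4 kN (base-metal shear governs)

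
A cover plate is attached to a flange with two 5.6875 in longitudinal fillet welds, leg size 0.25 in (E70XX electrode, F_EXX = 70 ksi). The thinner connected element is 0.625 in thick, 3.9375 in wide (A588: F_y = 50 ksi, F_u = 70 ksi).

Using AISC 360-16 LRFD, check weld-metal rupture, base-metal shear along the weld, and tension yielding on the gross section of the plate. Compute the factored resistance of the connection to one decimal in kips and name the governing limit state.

63.3 kips (weld metal governs)

Weld metal: throat = 0.707×0.25 = 0.17675 in, L = 2×5.6875 = 11.375 in. φR_n = 0.75 × 0.6 × 70 × 0.17675 × 11.375 = 63.3 kips.
Base metal shear (0.625 in plate): yield φR_n = 1.0×0.6×50×0.625×11.375 = 213.3 kips; rupture φR_n = 0.75×0.6×70×0.625×11.375 = 223.9 kips; take 213.3 kips (yield).
Tension yield (gross): A_g = 3.9375×0.625 = 2.4609 in². φR_n = 0.90 × 50 × 2.4609 = 110.7 kips.
Governing: min(63.3, 213.3, 110.7) = 63.3 kips → weld metal.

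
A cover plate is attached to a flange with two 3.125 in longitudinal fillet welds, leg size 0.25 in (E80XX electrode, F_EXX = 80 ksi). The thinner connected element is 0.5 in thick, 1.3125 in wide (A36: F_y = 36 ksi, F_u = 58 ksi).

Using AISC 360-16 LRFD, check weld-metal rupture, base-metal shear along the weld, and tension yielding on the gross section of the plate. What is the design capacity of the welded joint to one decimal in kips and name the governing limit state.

Weld metal: throat = 0.707×0.25 = 0.17675 in, L = 2×3.125 = 6.25 in. φR_n = 0.75 × 0.6 × 80 × 0.17675 × 6.25 = 39.8 kips.
Base metal shear (0.5 in plate): yield φR_n = 1.0×0.6×36×0.5×6.25 = 67.5 kips; rupture φR_n = 0.75×0.6×58×0.5×6.25 = 81.6 kips; take 67.5 kips (yield).
Tension yield (gross): A_g = 1.3125×0.5 = 0.65625 in². φR_n = 0.90 × 36 × 0.65625 = 21.3 kips.
Governing: min(39.8, 67.5, 21.3) = 21.3 kips → gross-section yield.

21.3 kips (gross-section yield governs)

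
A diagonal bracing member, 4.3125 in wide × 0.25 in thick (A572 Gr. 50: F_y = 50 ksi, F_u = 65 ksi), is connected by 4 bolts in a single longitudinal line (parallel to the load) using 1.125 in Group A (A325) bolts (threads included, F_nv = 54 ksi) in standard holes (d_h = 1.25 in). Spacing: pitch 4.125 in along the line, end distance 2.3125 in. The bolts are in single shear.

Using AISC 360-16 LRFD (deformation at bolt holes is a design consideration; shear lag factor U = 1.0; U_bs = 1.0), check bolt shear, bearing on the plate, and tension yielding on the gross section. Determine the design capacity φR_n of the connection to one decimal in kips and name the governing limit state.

Bolt shear: A_b = π(1.125)²/4 = 0.99402 in². φR_n = 0.75 × 54 × 0.99402 × 4 × 1 = 161.0 kips.
Bearing (0.25 in plate, F_u = 65 ksi): end bolts L_c = 2.3125 − 1.25/2 = 1.6875, R_n = min(1.2×1.6875×0.25×65, 2.4×1.125×0.25×65) = 32.906 kips/bolt; interior L_c = 4.125 − 1.25 = 2.875, R_n = 43.875 kips/bolt. φR_n = 0.75 × (1×32.906 + 3×43.875) = 123.4 kips.
Tension yield (gross): A_g = 4.3125×0.25 = 1.0781 in². φR_n = 0.90 × 50 × 1.0781 = 48.5 kips.
Governing: min(161.0, 123.4, 48.5) = 48.5 kips → gross-section yield.

48.5 kips (gross-section yield governs)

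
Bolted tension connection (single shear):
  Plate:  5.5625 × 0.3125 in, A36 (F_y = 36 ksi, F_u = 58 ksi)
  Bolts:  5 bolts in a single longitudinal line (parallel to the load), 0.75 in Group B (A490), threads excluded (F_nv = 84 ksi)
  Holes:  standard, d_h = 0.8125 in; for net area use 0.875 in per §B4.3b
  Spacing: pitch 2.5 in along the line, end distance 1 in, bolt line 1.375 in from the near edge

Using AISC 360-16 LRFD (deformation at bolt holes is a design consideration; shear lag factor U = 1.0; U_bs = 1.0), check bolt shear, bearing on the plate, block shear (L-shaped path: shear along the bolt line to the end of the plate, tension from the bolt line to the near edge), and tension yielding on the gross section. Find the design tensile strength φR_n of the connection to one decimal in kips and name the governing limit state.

56.3 kips (gross-section yield governs)

Bolt shear: A_b = π(0.75)²/4 = 0.44179 in². φR_n = 0.75 × 84 × 0.44179 × 5 × 1 = 139.2 kips.
Bearing (0.3125 in plate, F_u = 58 ksi): end bolts L_c = 1 − 0.8125/2 = 0.59375, R_n = min(1.2×0.59375×0.3125×58, 2.4×0.75×0.3125×58) = 12.914 kips/bolt; interior L_c = 2.5 − 0.8125 = 1.6875, R_n = 32.625 kips/bolt. φR_n = 0.75 × (1×12.914 + 4×32.625) = 107.6 kips.
Block shear: shear path 1×[1+4×2.5] = 1×11 in, A_gv = 3.4375, A_nv = 1×(11 − 4.5×0.875)×0.3125 = 2.207 in²; tension to near edge: (1.375 − 0.5×0.875)×0.3125 = 0.29297 in². R_n = min(0.6×58×2.207, 0.6×36×3.4375) + 1.0×58×0.29297 = min(76.804, 74.25) + 16.992 = 91.242 kips. φR_n = 0.75 × 91.242 = 68.4 kips.
Tension yield (gross): A_g = 5.5625×0.3125 = 1.7383 in². φR_n = 0.90 × 36 × 1.7383 = 56.3 kips.
Governing: min(139.2, 107.6, 68.4, 56.3) = 56.3 kips → gross-section yield.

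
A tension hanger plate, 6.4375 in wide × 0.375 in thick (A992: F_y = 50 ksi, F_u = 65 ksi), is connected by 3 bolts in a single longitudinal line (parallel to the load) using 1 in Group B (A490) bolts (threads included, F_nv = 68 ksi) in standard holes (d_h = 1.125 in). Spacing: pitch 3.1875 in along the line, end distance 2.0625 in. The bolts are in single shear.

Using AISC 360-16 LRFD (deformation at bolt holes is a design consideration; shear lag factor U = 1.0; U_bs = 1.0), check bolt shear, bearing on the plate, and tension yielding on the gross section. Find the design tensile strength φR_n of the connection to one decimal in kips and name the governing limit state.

Bolt shear: A_b = π(1)²/4 = 0.7854 in². φR_n = 0.75 × 68 × 0.7854 × 3 × 1 = 120.2 kips.
Bearing (0.375 in plate, F_u = 65 ksi): end bolts L_c = 2.0625 − 1.125/2 = 1.5, R_n = min(1.2×1.5×0.375×65, 2.4×1×0.375×65) = 43.875 kips/bolt; interior L_c = 3.1875 − 1.125 = 2.0625, R_n = 58.5 kips/bolt. φR_n = 0.75 × (1×43.875 + 2×58.5) = 120.7 kips.
Tension yield (gross): A_g = 6.4375×0.375 = 2.4141 in². φR_n = 0.90 × 50 × 2.4141 = 108.6 kips.
Governing: min(120.2, 120.7, 108.6) = 108.6 kips → gross-section yield.

108.6 kips (gross-section yield governs)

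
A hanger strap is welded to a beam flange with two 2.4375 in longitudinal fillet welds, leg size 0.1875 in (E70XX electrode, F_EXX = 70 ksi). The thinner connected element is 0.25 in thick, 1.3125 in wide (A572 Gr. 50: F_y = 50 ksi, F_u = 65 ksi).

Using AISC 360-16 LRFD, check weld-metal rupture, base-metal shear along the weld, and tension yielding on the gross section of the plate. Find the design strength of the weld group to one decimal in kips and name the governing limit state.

14.8 kips (gross-section yield governs)

Weld metal: throat = 0.707×0.1875 = 0.13256 in, L = 2×2.4375 = 4.875 in. φR_n = 0.75 × 0.6 × 70 × 0.13256 × 4.875 = 20.4 kips.
Base metal shear (0.25 in plate): yield φR_n = 1.0×0.6×50×0.25×4.875 = 36.6 kips; rupture φR_n = 0.75×0.6×65×0.25×4.875 = 35.6 kips; take 35.6 kips (rupture).
Tension yield (gross): A_g = 1.3125×0.25 = 0.32813 in². φR_n = 0.90 × 50 × 0.32813 = 14.8 kips.
Governing: min(20.4, 35.6, 14.8) = 14.8 kips → gross-section yield.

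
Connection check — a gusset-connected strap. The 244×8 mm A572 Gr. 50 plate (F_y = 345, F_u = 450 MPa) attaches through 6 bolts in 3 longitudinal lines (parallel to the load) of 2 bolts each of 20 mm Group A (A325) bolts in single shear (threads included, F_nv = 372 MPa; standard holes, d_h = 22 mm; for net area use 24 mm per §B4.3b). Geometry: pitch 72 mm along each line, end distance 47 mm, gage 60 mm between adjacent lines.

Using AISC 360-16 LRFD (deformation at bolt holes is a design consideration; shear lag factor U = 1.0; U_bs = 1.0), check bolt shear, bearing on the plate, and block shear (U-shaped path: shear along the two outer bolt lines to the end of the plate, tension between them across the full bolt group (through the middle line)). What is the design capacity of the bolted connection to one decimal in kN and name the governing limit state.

Bolt shear: A_b = π(20)²/4 = 314.16 mm². φR_n = 0.75 × 372 × 314.16 × 6 × 1 = 525.9 kN.
Bearing (8 mm plate, F_u = 450 MPa): end bolts L_c = 47 − 22/2 = 36, R_n = min(1.2×36×8×450, 2.4×20×8×450) = 155.52 kN/bolt; interior L_c = 72 − 22 = 50, R_n = 172.8 kN/bolt. φR_n = 0.75 × (3×155.52 + 3×172.8) = 738.7 kN.
Block shear: shear path 2×[47+1×72] = 2×119 mm, A_gv = 1904, A_nv = 2×(119 − 1.5×24)×8 = 1328 mm²; tension across gage: (120 − 2×24)×8 = 576 mm². R_n = min(0.6×450×1328, 0.6×345×1904) + 1.0×450×576 = min(358.56, 394.13) + 259.2 = 617.76 kN. φR_n = 0.75 × 617.76 = 463.3 kN.
Governing: min(525.9, 738.7, 463.3) = 463.3 kN → block shear.

463.3 kN (block shear governs)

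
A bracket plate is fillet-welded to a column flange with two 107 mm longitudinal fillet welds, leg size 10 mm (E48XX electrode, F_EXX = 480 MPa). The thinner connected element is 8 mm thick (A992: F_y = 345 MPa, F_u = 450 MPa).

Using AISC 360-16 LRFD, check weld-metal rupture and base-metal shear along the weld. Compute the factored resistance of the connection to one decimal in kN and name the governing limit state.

326.8 kN (weld metal governs)

Weld metal: throat = 0.707×10 = 7.07 mm, L = 2×107 = 214 mm. φR_n = 0.75 × 0.6 × 480 × 7.07 × 214 = 326.8 kN.
Base metal shear (8 mm plate): yield φR_n = 1.0×0.6×345×8×214 = 354.4 kN; rupture φR_n = 0.75×0.6×450×8×214 = 346.7 kN; take 346.7 kN (rupture).
Governing: min(326.8, 346.7) = 326.8 kN → weld metal.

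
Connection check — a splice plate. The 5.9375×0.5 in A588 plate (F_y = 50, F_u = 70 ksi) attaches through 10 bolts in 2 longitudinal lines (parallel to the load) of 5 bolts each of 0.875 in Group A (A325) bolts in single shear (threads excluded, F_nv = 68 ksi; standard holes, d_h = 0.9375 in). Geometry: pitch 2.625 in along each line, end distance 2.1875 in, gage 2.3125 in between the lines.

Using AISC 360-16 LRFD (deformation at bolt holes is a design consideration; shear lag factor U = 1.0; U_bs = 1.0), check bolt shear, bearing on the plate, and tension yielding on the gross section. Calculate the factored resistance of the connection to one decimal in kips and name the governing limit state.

133.6 kips (gross-section yield governs)

Bolt shear: A_b = π(0.875)²/4 = 0.60132 in². φR_n = 0.75 × 68 × 0.60132 × 10 × 1 = 306.7 kips.
Bearing (0.5 in plate, F_u = 70 ksi): end bolts L_c = 2.1875 − 0.9375/2 = 1.71875, R_n = min(1.2×1.71875×0.5×70, 2.4×0.875×0.5×70) = 72.188 kips/bolt; interior L_c = 2.625 − 0.9375 = 1.6875, R_n = 70.875 kips/bolt. φR_n = 0.75 × (2×72.188 + 8×70.875) = 533.5 kips.
Tension yield (gross): A_g = 5.9375×0.5 = 2.9688 in². φR_n = 0.90 × 50 × 2.9688 = 133.6 kips.
Governing: min(306.7, 533.5, 133.6) = 133.6 kips → gross-section yield.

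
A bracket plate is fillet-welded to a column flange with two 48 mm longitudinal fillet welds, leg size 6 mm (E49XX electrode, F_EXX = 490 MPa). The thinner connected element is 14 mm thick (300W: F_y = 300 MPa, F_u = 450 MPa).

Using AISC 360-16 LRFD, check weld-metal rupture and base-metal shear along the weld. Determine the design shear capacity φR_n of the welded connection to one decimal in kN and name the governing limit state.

Weld metal: throat = 0.707×6 = 4.242 mm, L = 2×48 = 96 mm. φR_n = 0.75 × 0.6 × 490 × 4.242 × 96 = 89.8 kN.
Base metal shear (14 mm plate): yield φR_n = 1.0×0.6×300×14×96 = 241.9 kN; rupture φR_n = 0.75×0.6×450×14×96 = 272.2 kN; take 241.9 kN (yield).
Governing: min(89.8, 241.9) = 89.8 kN → weld metal.

89.8 kN (weld metal governs)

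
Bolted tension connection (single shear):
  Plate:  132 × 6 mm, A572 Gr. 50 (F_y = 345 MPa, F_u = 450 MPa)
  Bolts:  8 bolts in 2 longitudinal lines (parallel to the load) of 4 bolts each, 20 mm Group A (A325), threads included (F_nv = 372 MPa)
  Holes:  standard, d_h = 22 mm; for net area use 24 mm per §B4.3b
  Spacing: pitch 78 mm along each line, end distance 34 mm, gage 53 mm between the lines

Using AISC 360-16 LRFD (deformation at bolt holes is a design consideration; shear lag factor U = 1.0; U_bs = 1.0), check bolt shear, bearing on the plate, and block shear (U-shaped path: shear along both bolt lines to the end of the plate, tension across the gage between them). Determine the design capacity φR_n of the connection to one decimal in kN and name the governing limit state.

Bolt shear: A_b = π(20)²/4 = 314.16 mm². φR_n = 0.75 × 372 × 314.16 × 8 × 1 = 701.2 kN.
Bearing (6 mm plate, F_u = 450 MPa): end bolts L_c = 34 − 22/2 = 23, R_n = min(1.2×23×6×450, 2.4×20×6×450) = 74.52 kN/bolt; interior L_c = 78 − 22 = 56, R_n = 129.6 kN/bolt. φR_n = 0.75 × (2×74.52 + 6×129.6) = 695.0 kN.
Block shear: shear path 2×[34+3×78] = 2×268 mm, A_gv = 3216, A_nv = 2×(268 − 3.5×24)×6 = 2208 mm²; tension across gage: (53 − 1×24)×6 = 174 mm². R_n = min(0.6×450×2208, 0.6×345×3216) + 1.0×450×174 = min(596.16, 665.71) + 78.3 = 674.46 kN. φR_n = 0.75 × 674.46 = 505.8 kN.
Governing: min(701.2, 695.0, 505.8) = 505.8 kN → block shear.

505.8 kN (block shear governs)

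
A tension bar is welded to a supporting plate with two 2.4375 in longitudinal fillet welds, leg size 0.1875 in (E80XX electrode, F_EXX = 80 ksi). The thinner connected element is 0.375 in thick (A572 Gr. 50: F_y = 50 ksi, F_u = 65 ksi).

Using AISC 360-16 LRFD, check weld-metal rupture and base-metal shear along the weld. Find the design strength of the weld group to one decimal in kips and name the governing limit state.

Weld metal: throat = 0.707×0.1875 = 0.13256 in, L = 2×2.4375 = 4.875 in. φR_n = 0.75 × 0.6 × 80 × 0.13256 × 4.875 = 23.3 kips.
Base metal shear (0.375 in plate): yield φR_n = 1.0×0.6×50×0.375×4.875 = 54.8 kips; rupture φR_n = 0.75×0.6×65×0.375×4.875 = 53.5 kips; take 53.5 kips (rupture).
Governing: min(23.3, 53.5) = 23.3 kips → weld metal.

23.3 kips (weld metal governs)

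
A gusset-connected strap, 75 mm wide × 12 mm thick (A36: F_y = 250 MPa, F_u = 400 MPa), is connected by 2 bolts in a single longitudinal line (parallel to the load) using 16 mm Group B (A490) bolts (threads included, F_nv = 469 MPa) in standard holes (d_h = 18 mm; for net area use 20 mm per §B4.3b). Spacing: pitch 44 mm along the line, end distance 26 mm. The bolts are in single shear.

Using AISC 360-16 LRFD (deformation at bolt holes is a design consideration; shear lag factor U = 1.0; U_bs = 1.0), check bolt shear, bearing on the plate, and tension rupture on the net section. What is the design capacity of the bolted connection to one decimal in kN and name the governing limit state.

Bolt shear: A_b = π(16)²/4 = 201.06 mm². φR_n = 0.75 × 469 × 201.06 × 2 × 1 = 141.4 kN.
Bearing (12 mm plate, F_u = 400 MPa): end bolts L_c = 26 − 18/2 = 17, R_n = min(1.2×17×12×400, 2.4×16×12×400) = 97.92 kN/bolt; interior L_c = 44 − 18 = 26, R_n = 149.76 kN/bolt. φR_n = 0.75 × (1×97.92 + 1×149.76) = 185.8 kN.
Tension rupture (net): A_n = (75 − 1×20)×12 = 660 mm² (U = 1.0, A_e = A_n). φR_n = 0.75 × 400 × 660 = 198.0 kN.
Governing: min(141.4, 185.8, 198.0) = 141.4 kN → bolt shear.

141.4 kN (bolt shear governs)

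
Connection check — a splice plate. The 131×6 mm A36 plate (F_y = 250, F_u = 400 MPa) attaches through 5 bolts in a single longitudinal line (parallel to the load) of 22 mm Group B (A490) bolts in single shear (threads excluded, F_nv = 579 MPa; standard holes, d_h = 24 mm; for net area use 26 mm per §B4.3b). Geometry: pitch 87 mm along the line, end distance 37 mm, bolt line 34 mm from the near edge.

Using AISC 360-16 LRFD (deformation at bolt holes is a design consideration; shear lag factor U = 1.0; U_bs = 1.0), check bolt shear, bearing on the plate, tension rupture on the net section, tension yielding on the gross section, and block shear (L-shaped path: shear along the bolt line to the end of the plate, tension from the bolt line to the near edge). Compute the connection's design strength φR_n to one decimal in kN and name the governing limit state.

176.9 kN (gross-section yield governs)

Bolt shear: A_b = π(22)²/4 = 380.13 mm². φR_n = 0.75 × 579 × 380.13 × 5 × 1 = 825.4 kN.
Bearing (6 mm plate, F_u = 400 MPa): end bolts L_c = 37 − 24/2 = 25, R_n = min(1.2×25×6×400, 2.4×22×6×400) = 72 kN/bolt; interior L_c = 87 − 24 = 63, R_n = 126.72 kN/bolt. φR_n = 0.75 × (1×72 + 4×126.72) = 434.2 kN.
Tension rupture (net): A_n = (131 − 1×26)×6 = 630 mm² (U = 1.0, A_e = A_n). φR_n = 0.75 × 400 × 630 = 189.0 kN.
Tension yield (gross): A_g = 131×6 = 786 mm². φR_n = 0.90 × 250 × 786 = 176.9 kN.
Block shear: shear path 1×[37+4×87] = 1×385 mm, A_gv = 2310, A_nv = 1×(385 − 4.5×26)×6 = 1608 mm²; tension to near edge: (34 − 0.5×26)×6 = 126 mm². R_n = min(0.6×400×1608, 0.6×250×2310) + 1.0×400×126 = min(385.92, 346.5) + 50.4 = 396.9 kN. φR_n = 0.75 × 396.9 = 297.7 kN.
Governing: min(825.4, 434.2, 189.0, 176.9, 297.7) = 176.9 kN → gross-section yield.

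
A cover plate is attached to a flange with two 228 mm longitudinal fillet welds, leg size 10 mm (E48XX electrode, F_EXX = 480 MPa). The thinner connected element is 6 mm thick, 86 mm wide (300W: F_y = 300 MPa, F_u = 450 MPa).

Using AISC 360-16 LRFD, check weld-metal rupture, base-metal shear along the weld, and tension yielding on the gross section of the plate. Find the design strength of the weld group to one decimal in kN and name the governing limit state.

139.3 kN (gross-section yield governs)

Weld metal: throat = 0.707×10 = 7.07 mm, L = 2×228 = 456 mm. φR_n = 0.75 × 0.6 × 480 × 7.07 × 456 = 696.4 kN.
Base metal shear (6 mm plate): yield φR_n = 1.0×0.6×300×6×456 = 492.5 kN; rupture φR_n = 0.75×0.6×450×6×456 = 554.0 kN; take 492.5 kN (yield).
Tension yield (gross): A_g = 86×6 = 516 mm². φR_n = 0.90 × 300 × 516 = 139.3 kN.
Governing: min(696.4, 492.5, 139.3) = 139.3 kN → gross-section yield.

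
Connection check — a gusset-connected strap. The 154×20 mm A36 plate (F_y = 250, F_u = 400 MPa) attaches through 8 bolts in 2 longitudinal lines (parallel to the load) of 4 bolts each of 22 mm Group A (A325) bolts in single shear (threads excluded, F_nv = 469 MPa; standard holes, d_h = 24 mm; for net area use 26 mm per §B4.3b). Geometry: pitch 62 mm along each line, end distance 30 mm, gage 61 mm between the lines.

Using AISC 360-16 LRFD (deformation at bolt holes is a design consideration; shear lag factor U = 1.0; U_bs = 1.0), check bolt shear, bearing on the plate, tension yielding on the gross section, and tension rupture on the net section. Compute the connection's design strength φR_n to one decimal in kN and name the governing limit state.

Bolt shear: A_b = π(22)²/4 = 380.13 mm². φR_n = 0.75 × 469 × 380.13 × 8 × 1 = 1069.7 kN.
Bearing (20 mm plate, F_u = 400 MPa): end bolts L_c = 30 − 24/2 = 18, R_n = min(1.2×18×20×400, 2.4×22×20×400) = 172.8 kN/bolt; interior L_c = 62 − 24 = 38, R_n = 364.8 kN/bolt. φR_n = 0.75 × (2×172.8 + 6×364.8) = 1900.8 kN.
Tension yield (gross): A_g = 154×20 = 3080 mm². φR_n = 0.90 × 250 × 3080 = 693.0 kN.
Tension rupture (net): A_n = (154 − 2×26)×20 = 2040 mm² (U = 1.0, A_e = A_n). φR_n = 0.75 × 400 × 2040 = 612.0 kN.
Governing: min(1069.7, 1900.8, 693.0, 612.0) = 612.0 kN → net-section rupture.

612.0 kN (net-section rupture governs)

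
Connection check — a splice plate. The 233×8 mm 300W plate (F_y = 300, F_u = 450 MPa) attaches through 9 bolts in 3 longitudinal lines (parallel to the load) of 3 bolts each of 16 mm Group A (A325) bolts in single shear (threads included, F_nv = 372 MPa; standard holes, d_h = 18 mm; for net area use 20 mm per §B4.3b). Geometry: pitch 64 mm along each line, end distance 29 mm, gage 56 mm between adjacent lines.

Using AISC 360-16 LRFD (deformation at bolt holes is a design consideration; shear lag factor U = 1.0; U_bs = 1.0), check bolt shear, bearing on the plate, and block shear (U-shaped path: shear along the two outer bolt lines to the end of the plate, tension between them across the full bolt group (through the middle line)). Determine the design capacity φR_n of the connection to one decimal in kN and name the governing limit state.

Bolt shear: A_b = π(16)²/4 = 201.06 mm². φR_n = 0.75 × 372 × 201.06 × 9 × 1 = 504.9 kN.
Bearing (8 mm plate, F_u = 450 MPa): end bolts L_c = 29 − 18/2 = 20, R_n = min(1.2×20×8×450, 2.4×16×8×450) = 86.4 kN/bolt; interior L_c = 64 − 18 = 46, R_n = 138.24 kN/bolt. φR_n = 0.75 × (3×86.4 + 6×138.24) = 816.5 kN.
Block shear: shear path 2×[29+2×64] = 2×157 mm, A_gv = 2512, A_nv = 2×(157 − 2.5×20)×8 = 1712 mm²; tension across gage: (112 − 2×20)×8 = 576 mm². R_n = min(0.6×450×1712, 0.6×300×2512) + 1.0×450×576 = min(462.24, 452.16) + 259.2 = 711.36 kN. φR_n = 0.75 × 711.36 = 533.5 kN.
Governing: min(504.9, 816.5, 533.5) = 504.9 kN → bolt shear.

504.9 kN (bolt shear governs)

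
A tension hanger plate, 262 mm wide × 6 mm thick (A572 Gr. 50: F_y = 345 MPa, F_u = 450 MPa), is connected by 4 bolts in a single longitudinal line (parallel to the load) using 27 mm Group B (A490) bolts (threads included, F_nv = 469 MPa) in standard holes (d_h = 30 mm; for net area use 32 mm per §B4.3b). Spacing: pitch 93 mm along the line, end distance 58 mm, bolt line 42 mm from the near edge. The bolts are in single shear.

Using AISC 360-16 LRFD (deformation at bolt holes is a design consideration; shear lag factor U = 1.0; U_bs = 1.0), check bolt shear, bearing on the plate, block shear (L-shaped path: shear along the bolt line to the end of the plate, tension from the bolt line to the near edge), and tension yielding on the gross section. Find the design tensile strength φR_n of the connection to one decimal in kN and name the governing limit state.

Bolt shear: A_b = π(27)²/4 = 572.56 mm². φR_n = 0.75 × 469 × 572.56 × 4 × 1 = 805.6 kN.
Bearing (6 mm plate, F_u = 450 MPa): end bolts L_c = 58 − 30/2 = 43, R_n = min(1.2×43×6×450, 2.4×27×6×450) = 139.32 kN/bolt; interior L_c = 93 − 30 = 63, R_n = 174.96 kN/bolt. φR_n = 0.75 × (1×139.32 + 3×174.96) = 498.2 kN.
Block shear: shear path 1×[58+3×93] = 1×337 mm, A_gv = 2022, A_nv = 1×(337 − 3.5×32)×6 = 1350 mm²; tension to near edge: (42 − 0.5×32)×6 = 156 mm². R_n = min(0.6×450×1350, 0.6×345×2022) + 1.0×450×156 = min(364.5, 418.55) + 70.2 = 434.7 kN. φR_n = 0.75 × 434.7 = 326.0 kN.
Tension yield (gross): A_g = 262×6 = 1572 mm². φR_n = 0.90 × 345 × 1572 = 488.1 kN.
Governing: min(805.6, 498.2, 326.0, 488.1) = 326.0 kN → block shear.

326.0 kN (block shear governs)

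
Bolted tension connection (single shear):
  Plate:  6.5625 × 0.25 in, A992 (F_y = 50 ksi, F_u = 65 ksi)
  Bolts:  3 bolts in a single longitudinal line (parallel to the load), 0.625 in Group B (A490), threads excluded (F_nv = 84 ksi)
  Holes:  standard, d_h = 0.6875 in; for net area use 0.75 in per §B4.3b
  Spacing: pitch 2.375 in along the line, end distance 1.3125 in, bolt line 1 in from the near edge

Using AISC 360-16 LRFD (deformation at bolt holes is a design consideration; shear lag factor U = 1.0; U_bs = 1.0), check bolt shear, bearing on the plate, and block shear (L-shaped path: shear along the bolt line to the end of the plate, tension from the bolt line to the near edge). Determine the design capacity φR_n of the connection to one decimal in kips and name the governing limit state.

Bolt shear: A_b = π(0.625)²/4 = 0.3068 in². φR_n = 0.75 × 84 × 0.3068 × 3 × 1 = 58.0 kips.
Bearing (0.25 in plate, F_u = 65 ksi): end bolts L_c = 1.3125 − 0.6875/2 = 0.96875, R_n = min(1.2×0.96875×0.25×65, 2.4×0.625×0.25×65) = 18.891 kips/bolt; interior L_c = 2.375 − 0.6875 = 1.6875, R_n = 24.375 kips/bolt. φR_n = 0.75 × (1×18.891 + 2×24.375) = 50.7 kips.
Block shear: shear path 1×[1.3125+2×2.375] = 1×6.0625 in, A_gv = 1.5156, A_nv = 1×(6.0625 − 2.5×0.75)×0.25 = 1.0469 in²; tension to near edge: (1 − 0.5×0.75)×0.25 = 0.15625 in². R_n = min(0.6×65×1.0469, 0.6×50×1.5156) + 1.0×65×0.15625 = min(40.829, 45.468) + 10.156 = 50.985 kips. φR_n = 0.75 × 50.985 = 38.2 kips.
Governing: min(58.0, 50.7, 38.2) = 38.2 kips → block shear.

38.2 kips (block shear governs)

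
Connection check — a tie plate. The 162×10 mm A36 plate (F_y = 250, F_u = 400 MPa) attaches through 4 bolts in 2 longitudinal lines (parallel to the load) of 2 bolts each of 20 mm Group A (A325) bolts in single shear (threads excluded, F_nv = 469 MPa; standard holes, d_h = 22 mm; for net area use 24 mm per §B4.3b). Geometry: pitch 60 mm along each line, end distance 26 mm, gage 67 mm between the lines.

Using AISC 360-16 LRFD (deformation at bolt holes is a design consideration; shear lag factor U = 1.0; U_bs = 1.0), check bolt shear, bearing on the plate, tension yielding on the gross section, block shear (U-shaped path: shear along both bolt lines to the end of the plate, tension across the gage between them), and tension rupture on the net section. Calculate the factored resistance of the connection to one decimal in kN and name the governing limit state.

309.0 kN (block shear governs)

Bolt shear: A_b = π(20)²/4 = 314.16 mm². φR_n = 0.75 × 469 × 314.16 × 4 × 1 = 442.0 kN.
Bearing (10 mm plate, F_u = 400 MPa): end bolts L_c = 26 − 22/2 = 15, R_n = min(1.2×15×10×400, 2.4×20×10×400) = 72 kN/bolt; interior L_c = 60 − 22 = 38, R_n = 182.4 kN/bolt. φR_n = 0.75 × (2×72 + 2×182.4) = 381.6 kN.
Tension yield (gross): A_g = 162×10 = 1620 mm². φR_n = 0.90 × 250 × 1620 = 364.5 kN.
Block shear: shear path 2×[26+1×60] = 2×86 mm, A_gv = 1720, A_nv = 2×(86 − 1.5×24)×10 = 1000 mm²; tension across gage: (67 − 1×24)×10 = 430 mm². R_n = min(0.6×400×1000, 0.6×250×1720) + 1.0×400×430 = min(240, 258) + 172 = 412 kN. φR_n = 0.75 × 412 = 309.0 kN.
Tension rupture (net): A_n = (162 − 2×24)×10 = 1140 mm² (U = 1.0, A_e = A_n). φR_n = 0.75 × 400 × 1140 = 342.0 kN.
Governing: min(442.0, 381.6, 364.5, 309.0, 342.0) = 309.0 kN → block shear.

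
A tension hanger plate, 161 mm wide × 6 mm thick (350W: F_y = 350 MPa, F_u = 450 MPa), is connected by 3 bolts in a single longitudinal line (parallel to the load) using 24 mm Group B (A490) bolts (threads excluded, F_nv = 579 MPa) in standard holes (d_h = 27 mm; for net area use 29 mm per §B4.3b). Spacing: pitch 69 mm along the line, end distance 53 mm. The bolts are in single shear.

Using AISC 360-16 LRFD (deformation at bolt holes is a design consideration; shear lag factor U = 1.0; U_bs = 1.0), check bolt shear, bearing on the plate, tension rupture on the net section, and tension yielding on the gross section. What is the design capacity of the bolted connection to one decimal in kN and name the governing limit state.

267.3 kN (net-section rupture governs)

Bolt shear: A_b = π(24)²/4 = 452.39 mm². φR_n = 0.75 × 579 × 452.39 × 3 × 1 = 589.4 kN.
Bearing (6 mm plate, F_u = 450 MPa): end bolts L_c = 53 − 27/2 = 39.5, R_n = min(1.2×39.5×6×450, 2.4×24×6×450) = 127.98 kN/bolt; interior L_c = 69 − 27 = 42, R_n = 136.08 kN/bolt. φR_n = 0.75 × (1×127.98 + 2×136.08) = 300.1 kN.
Tension rupture (net): A_n = (161 − 1×29)×6 = 792 mm² (U = 1.0, A_e = A_n). φR_n = 0.75 × 450 × 792 = 267.3 kN.
Tension yield (gross): A_g = 161×6 = 966 mm². φR_n = 0.90 × 350 × 966 = 304.3 kN.
Governing: min(589.4, 300.1, 267.3, 304.3) = 267.3 kN → net-section rupture.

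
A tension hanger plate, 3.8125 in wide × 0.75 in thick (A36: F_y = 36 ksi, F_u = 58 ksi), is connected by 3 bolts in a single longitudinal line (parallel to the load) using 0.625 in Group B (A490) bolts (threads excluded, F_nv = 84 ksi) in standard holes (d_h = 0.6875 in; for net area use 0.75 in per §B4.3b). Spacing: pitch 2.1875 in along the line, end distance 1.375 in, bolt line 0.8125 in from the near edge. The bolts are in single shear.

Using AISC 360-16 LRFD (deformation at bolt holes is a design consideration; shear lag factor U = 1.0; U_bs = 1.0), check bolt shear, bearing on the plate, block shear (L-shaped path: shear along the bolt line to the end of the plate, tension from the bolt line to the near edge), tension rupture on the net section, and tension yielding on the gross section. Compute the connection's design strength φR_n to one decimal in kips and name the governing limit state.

Bolt shear: A_b = π(0.625)²/4 = 0.3068 in². φR_n = 0.75 × 84 × 0.3068 × 3 × 1 = 58.0 kips.
Bearing (0.75 in plate, F_u = 58 ksi): end bolts L_c = 1.375 − 0.6875/2 = 1.03125, R_n = min(1.2×1.03125×0.75×58, 2.4×0.625×0.75×58) = 53.831 kips/bolt; interior L_c = 2.1875 − 0.6875 = 1.5, R_n = 65.25 kips/bolt. φR_n = 0.75 × (1×53.831 + 2×65.25) = 138.2 kips.
Block shear: shear path 1×[1.375+2×2.1875] = 1×5.75 in, A_gv = 4.3125, A_nv = 1×(5.75 − 2.5×0.75)×0.75 = 2.9063 in²; tension to near edge: (0.8125 − 0.5×0.75)×0.75 = 0.32813 in². R_n = min(0.6×58×2.9063, 0.6×36×4.3125) + 1.0×58×0.32813 = min(101.14, 93.15) + 19.032 = 112.18 kips. φR_n = 0.75 × 112.18 = 84.1 kips.
Tension rupture (net): A_n = (3.8125 − 1×0.75)×0.75 = 2.2969 in² (U = 1.0, A_e = A_n). φR_n = 0.75 × 58 × 2.2969 = 99.9 kips.
Tension yield (gross): A_g = 3.8125×0.75 = 2.8594 in². φR_n = 0.90 × 36 × 2.8594 = 92.6 kips.
Governing: min(58.0, 138.2, 84.1, 99.9, 92.6) = 58.0 kips → bolt shear.

58.0 kips (bolt shear governs)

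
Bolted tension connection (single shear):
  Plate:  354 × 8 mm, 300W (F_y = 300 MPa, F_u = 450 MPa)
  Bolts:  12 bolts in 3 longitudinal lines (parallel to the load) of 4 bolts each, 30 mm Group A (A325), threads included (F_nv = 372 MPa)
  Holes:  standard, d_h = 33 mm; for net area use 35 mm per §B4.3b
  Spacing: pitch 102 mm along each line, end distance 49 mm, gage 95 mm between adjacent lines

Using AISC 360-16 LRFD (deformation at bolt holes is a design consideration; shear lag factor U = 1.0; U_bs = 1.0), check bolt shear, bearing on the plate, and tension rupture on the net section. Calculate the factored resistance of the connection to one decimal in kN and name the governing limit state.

Bolt shear: A_b = π(30)²/4 = 706.86 mm². φR_n = 0.75 × 372 × 706.86 × 12 × 1 = 2366.6 kN.
Bearing (8 mm plate, F_u = 450 MPa): end bolts L_c = 49 − 33/2 = 32.5, R_n = min(1.2×32.5×8×450, 2.4×30×8×450) = 140.4 kN/bolt; interior L_c = 102 − 33 = 69, R_n = 259.2 kN/bolt. φR_n = 0.75 × (3×140.4 + 9×259.2) = 2065.5 kN.
Tension rupture (net): A_n = (354 − 3×35)×8 = 1992 mm² (U = 1.0, A_e = A_n). φR_n = 0.75 × 450 × 1992 = 672.3 kN.
Governing: min(2366.6, 2065.5, 672.3) = 672.3 kN → net-section rupture.

672.3 kN (net-section rupture governs)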